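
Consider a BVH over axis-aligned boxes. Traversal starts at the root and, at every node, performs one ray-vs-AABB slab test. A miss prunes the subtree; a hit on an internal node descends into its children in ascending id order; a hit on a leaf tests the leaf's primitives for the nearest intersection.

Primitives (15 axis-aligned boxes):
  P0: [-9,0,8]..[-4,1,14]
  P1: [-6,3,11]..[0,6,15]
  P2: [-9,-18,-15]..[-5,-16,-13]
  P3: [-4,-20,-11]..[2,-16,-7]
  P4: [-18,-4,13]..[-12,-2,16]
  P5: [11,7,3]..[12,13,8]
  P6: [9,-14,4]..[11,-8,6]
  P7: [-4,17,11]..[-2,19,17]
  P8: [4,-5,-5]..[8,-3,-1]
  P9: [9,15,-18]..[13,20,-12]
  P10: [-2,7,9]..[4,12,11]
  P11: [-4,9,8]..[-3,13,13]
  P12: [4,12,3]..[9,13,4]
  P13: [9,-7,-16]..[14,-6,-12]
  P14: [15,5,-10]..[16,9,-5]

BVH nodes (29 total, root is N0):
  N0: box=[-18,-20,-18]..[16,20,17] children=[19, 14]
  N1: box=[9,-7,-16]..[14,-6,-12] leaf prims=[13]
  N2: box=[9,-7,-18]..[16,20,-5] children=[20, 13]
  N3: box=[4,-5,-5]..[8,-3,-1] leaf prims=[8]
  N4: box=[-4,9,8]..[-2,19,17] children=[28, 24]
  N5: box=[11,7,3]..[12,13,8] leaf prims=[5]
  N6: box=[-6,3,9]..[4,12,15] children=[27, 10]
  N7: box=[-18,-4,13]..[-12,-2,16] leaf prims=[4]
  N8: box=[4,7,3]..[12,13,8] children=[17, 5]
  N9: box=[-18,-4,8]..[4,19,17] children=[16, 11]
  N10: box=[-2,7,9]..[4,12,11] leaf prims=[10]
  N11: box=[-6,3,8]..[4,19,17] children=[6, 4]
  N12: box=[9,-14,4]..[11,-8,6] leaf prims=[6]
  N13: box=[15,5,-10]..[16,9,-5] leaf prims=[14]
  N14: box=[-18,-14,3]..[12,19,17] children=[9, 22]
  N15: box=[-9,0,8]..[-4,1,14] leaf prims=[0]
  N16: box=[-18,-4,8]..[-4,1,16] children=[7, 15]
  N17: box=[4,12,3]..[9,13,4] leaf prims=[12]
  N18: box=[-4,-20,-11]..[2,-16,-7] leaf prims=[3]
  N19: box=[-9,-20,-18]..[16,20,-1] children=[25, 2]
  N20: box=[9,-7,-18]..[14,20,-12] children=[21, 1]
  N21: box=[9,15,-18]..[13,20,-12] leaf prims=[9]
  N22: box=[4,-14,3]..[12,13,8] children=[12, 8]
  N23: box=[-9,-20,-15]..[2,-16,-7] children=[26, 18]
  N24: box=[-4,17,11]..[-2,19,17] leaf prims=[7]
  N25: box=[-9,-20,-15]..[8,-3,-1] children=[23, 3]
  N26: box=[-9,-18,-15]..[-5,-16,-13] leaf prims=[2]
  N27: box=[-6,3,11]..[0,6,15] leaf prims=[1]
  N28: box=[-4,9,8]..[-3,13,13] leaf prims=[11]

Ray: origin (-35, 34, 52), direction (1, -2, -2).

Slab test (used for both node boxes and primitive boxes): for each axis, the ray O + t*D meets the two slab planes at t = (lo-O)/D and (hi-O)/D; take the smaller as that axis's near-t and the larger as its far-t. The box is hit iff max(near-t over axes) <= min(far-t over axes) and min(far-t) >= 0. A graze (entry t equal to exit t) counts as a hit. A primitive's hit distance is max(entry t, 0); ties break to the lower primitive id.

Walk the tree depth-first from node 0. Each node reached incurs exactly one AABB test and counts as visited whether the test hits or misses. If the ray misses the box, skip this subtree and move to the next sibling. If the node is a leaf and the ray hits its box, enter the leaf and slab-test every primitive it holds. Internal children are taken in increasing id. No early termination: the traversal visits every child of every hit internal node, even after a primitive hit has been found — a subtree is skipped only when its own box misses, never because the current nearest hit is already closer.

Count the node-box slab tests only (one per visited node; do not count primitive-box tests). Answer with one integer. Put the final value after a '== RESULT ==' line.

Traverse from the root:
N0 x:[17,51] y:[7,27] z:[35/2,35] -> hit [35/2,27], descend [14, 19]
  N14 x:[17,47] y:[15/2,24] z:[35/2,49/2] -> hit [35/2,24], descend [9, 22]
    N9 x:[17,39] y:[15/2,19] z:[35/2,22] -> hit [35/2,19], descend [11, 16]
      N11 x:[29,39] y:[15/2,31/2] z:[35/2,22] -> miss, prune
      N16 x:[17,31] y:[33/2,19] z:[18,22] -> hit [18,19], descend [7, 15]
        N7 x:[17,23] y:[18,19] z:[18,39/2] -> hit [18,19] leaf, test {P4@t=18}
        N15 x:[26,31] y:[33/2,17] z:[19,22] -> miss, prune
    N22 x:[39,47] y:[21/2,24] z:[22,49/2] -> miss, prune
  N19 x:[26,51] y:[7,27] z:[53/2,35] -> hit [53/2,27], descend [2, 25]
    N2 x:[44,51] y:[7,41/2] z:[57/2,35] -> miss, prune
    N25 x:[26,43] y:[37/2,27] z:[53/2,67/2] -> hit [53/2,27], descend [3, 23]
      N3 x:[39,43] y:[37/2,39/2] z:[53/2,57/2] -> miss, prune
      N23 x:[26,37] y:[25,27] z:[59/2,67/2] -> miss, prune

Visited [0, 14, 9, 11, 16, 7, 15, 22, 19, 2, 25, 3, 23]. Tests: 13 box, 1 leaf. Nearest: P4.

== RESULT ==
13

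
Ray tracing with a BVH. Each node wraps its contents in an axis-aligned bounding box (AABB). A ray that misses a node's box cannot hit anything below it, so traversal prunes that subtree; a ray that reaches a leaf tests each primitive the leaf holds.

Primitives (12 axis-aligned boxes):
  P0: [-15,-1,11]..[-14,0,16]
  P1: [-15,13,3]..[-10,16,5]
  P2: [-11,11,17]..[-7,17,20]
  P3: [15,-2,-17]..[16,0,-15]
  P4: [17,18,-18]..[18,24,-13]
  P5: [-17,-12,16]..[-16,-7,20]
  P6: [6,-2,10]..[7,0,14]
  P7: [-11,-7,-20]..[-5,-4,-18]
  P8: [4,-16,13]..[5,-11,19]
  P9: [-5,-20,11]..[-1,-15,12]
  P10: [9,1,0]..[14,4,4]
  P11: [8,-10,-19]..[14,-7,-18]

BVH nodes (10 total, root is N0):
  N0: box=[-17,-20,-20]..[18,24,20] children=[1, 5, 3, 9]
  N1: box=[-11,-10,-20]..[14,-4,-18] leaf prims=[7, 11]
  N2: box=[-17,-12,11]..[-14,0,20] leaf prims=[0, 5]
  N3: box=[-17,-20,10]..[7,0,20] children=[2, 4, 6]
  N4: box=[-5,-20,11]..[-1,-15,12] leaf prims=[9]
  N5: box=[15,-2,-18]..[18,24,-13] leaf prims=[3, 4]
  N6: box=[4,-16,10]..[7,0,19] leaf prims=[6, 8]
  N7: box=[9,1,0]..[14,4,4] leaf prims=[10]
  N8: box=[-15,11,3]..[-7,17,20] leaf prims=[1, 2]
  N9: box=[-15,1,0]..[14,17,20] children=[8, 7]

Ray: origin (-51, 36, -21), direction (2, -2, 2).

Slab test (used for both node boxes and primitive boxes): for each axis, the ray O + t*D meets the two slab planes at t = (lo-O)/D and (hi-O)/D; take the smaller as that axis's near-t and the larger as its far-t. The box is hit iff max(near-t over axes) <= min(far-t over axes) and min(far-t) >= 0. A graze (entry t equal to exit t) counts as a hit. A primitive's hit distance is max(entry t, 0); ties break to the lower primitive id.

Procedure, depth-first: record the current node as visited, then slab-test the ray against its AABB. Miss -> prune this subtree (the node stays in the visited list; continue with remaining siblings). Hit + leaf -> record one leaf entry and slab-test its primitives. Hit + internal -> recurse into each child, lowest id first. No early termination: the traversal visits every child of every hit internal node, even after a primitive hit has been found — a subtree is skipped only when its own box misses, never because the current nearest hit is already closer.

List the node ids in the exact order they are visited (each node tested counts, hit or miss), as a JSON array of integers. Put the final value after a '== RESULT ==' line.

Traverse from the root:
N0 x:[17,69/2] y:[6,28] z:[1/2,41/2] -> hit [17,41/2], descend [1, 3, 5, 9]
  N1 x:[20,65/2] y:[20,23] z:[1/2,3/2] -> miss, prune
  N3 x:[17,29] y:[18,28] z:[31/2,41/2] -> hit [18,41/2], descend [2, 4, 6]
    N2 x:[17,37/2] y:[18,24] z:[16,41/2] -> hit [18,37/2] leaf, test {P0@t=18, P5(miss)}
    N4 x:[23,25] y:[51/2,28] z:[16,33/2] -> miss, prune
    N6 x:[55/2,29] y:[18,26] z:[31/2,20] -> miss, prune
  N5 x:[33,69/2] y:[6,19] z:[3/2,4] -> miss, prune
  N9 x:[18,65/2] y:[19/2,35/2] z:[21/2,41/2] -> miss, prune

Summary -> nodes [0, 1, 3, 2, 4, 6, 5, 9]; box-tests=8; leaf-entries=1; first=P0

== RESULT ==
[0, 1, 3, 2, 4, 6, 5, 9]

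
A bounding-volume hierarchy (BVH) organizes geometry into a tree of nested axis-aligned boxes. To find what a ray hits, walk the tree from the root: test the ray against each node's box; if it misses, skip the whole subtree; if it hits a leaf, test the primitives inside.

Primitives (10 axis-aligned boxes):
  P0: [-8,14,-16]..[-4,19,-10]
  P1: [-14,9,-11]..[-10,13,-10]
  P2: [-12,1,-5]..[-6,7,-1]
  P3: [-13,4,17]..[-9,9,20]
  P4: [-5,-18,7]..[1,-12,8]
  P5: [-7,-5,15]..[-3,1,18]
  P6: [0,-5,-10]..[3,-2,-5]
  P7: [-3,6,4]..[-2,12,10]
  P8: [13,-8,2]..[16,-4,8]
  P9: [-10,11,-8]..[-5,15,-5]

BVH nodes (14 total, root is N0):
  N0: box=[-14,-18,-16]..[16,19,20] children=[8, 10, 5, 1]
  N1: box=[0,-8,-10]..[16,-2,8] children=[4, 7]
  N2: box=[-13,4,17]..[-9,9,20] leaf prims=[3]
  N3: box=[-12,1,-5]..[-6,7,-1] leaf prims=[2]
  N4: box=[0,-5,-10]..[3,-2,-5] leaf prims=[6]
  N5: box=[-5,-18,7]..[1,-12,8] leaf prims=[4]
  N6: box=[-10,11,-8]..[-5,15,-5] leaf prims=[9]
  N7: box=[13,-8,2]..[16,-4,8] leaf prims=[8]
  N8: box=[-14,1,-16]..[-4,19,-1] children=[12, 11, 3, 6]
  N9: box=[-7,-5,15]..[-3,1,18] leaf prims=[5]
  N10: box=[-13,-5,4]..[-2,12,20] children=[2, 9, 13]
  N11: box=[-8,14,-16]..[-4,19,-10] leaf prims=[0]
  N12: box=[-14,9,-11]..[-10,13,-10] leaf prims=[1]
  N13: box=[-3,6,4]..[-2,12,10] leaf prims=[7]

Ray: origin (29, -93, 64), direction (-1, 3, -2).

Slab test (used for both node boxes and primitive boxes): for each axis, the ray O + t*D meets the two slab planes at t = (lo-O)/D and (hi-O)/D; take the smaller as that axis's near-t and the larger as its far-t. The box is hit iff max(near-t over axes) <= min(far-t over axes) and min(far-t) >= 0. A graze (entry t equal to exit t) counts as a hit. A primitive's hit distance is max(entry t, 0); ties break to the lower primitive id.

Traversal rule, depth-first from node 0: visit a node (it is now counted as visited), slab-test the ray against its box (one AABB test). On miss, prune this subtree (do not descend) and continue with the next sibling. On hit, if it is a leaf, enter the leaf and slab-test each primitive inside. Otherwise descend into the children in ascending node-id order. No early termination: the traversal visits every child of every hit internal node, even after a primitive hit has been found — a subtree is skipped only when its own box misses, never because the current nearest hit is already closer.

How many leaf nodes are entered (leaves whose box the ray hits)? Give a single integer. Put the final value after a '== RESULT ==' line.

Walk:
N0 x:[13,43] y:[25,112/3] z:[22,40] -> hit [25,112/3], descend [1, 5, 8, 10]
  N1 x:[13,29] y:[85/3,91/3] z:[28,37] -> hit [85/3,29], descend [4, 7]
    N4 x:[26,29] y:[88/3,91/3] z:[69/2,37] -> miss, prune
    N7 x:[13,16] y:[85/3,89/3] z:[28,31] -> miss, prune
  N5 x:[28,34] y:[25,27] z:[28,57/2] -> miss, prune
  N8 x:[33,43] y:[94/3,112/3] z:[65/2,40] -> hit [33,112/3], descend [3, 6, 11, 12]
    N3 x:[35,41] y:[94/3,100/3] z:[65/2,69/2] -> miss, prune
    N6 x:[34,39] y:[104/3,36] z:[69/2,36] -> hit [104/3,36] leaf, test {P9@t=104/3}
    N11 x:[33,37] y:[107/3,112/3] z:[37,40] -> hit [37,37] leaf, test {P0@t=37}
    N12 x:[39,43] y:[34,106/3] z:[37,75/2] -> miss, prune
  N10 x:[31,42] y:[88/3,35] z:[22,30] -> miss, prune

order=[0, 1, 4, 7, 5, 8, 3, 6, 11, 12, 10]  |boxes|=11  |leaves|=2  hit=P9

== RESULT ==
2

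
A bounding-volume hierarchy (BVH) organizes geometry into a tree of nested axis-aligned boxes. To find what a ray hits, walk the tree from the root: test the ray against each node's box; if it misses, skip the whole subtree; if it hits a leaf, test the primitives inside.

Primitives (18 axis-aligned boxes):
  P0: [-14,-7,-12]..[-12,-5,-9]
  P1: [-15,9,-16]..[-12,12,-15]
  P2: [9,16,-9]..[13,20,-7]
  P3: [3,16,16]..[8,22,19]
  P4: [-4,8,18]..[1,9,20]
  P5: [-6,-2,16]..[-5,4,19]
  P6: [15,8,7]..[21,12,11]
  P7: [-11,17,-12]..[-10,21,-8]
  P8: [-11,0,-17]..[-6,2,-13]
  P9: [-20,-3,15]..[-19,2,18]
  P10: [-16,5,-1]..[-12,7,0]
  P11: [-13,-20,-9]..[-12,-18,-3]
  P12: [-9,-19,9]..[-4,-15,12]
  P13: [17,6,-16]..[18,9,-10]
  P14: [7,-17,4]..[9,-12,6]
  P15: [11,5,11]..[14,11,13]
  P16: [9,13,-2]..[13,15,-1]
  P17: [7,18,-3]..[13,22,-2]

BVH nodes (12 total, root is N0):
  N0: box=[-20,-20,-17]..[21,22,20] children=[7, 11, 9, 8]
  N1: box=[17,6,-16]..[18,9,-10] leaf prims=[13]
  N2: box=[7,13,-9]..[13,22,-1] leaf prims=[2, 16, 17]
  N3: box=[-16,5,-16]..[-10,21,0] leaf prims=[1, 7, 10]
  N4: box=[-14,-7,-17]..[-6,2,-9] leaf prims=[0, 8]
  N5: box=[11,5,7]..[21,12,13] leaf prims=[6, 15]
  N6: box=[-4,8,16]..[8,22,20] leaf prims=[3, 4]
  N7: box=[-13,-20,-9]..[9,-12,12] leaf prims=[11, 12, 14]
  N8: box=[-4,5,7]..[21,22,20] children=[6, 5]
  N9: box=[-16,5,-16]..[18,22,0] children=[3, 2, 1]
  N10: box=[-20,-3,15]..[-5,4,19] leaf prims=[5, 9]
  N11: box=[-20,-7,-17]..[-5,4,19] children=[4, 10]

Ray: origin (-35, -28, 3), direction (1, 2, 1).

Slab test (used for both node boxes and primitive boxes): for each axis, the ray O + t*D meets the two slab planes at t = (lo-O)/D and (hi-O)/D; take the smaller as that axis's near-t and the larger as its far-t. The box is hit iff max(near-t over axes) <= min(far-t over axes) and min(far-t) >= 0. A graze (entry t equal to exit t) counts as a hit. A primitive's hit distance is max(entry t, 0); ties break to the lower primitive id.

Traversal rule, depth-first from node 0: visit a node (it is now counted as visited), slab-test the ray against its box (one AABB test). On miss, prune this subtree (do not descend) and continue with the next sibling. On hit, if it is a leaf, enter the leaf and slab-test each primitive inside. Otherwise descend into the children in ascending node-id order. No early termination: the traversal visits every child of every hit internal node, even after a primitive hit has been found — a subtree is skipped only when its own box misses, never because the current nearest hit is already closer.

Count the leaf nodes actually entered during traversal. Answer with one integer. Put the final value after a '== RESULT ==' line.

Walk:
N0 x:[15,56] y:[4,25] z:[-20,17] -> hit [15,17], descend [7, 8, 9, 11]
  N7 x:[22,44] y:[4,8] z:[-12,9] -> miss, prune
  N8 x:[31,56] y:[33/2,25] z:[4,17] -> miss, prune
  N9 x:[19,53] y:[33/2,25] z:[-19,-3] -> miss, prune
  N11 x:[15,30] y:[21/2,16] z:[-20,16] -> hit [15,16], descend [4, 10]
    N4 x:[21,29] y:[21/2,15] z:[-20,-12] -> miss, prune
    N10 x:[15,30] y:[25/2,16] z:[12,16] -> hit [15,16] leaf, test {P5(miss), P9@t=15}

order=[0, 7, 8, 9, 11, 4, 10]  |boxes|=7  |leaves|=1  hit=P9

== RESULT ==
1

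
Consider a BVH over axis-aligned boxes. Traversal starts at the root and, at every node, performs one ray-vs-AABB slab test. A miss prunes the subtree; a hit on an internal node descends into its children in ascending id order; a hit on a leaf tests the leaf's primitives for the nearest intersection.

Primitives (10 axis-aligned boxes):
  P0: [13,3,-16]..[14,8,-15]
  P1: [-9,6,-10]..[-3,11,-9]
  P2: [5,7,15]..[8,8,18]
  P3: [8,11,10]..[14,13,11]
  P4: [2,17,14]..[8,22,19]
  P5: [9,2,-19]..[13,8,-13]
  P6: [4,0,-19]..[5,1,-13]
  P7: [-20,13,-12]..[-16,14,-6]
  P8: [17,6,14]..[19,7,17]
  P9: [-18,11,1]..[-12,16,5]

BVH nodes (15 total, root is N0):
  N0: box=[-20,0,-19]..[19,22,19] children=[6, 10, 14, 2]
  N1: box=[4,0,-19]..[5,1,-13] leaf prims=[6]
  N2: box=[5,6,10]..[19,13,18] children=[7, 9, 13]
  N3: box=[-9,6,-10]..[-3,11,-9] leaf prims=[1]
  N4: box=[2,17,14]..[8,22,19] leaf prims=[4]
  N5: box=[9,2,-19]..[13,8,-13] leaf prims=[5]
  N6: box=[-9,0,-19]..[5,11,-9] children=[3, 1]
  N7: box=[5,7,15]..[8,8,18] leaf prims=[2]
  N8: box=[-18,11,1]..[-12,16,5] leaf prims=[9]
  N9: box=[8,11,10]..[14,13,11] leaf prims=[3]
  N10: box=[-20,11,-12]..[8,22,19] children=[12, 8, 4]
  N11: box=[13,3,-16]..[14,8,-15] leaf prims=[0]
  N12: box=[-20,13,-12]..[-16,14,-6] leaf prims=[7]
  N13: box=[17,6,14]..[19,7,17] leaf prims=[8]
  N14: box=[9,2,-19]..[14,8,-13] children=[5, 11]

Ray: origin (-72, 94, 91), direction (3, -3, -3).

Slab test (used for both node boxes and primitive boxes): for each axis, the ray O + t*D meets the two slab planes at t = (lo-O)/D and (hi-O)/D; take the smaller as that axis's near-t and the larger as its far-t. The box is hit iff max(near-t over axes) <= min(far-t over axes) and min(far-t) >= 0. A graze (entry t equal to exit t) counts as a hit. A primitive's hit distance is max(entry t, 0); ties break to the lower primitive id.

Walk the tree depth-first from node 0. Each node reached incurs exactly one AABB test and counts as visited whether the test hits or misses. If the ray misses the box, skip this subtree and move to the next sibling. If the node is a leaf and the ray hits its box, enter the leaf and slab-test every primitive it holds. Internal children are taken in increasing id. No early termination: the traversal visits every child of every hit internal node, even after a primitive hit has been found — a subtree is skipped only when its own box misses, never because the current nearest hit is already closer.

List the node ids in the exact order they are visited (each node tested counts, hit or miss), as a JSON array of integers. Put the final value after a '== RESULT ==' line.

Traverse from the root:
N0 x:[52/3,91/3] y:[24,94/3] z:[24,110/3] -> hit [24,91/3], descend [2, 6, 10, 14]
  N2 x:[77/3,91/3] y:[27,88/3] z:[73/3,27] -> hit [27,27], descend [7, 9, 13]
    N7 x:[77/3,80/3] y:[86/3,29] z:[73/3,76/3] -> miss, prune
    N9 x:[80/3,86/3] y:[27,83/3] z:[80/3,27] -> hit [27,27] leaf, test {P3@t=27}
    N13 x:[89/3,91/3] y:[29,88/3] z:[74/3,77/3] -> miss, prune
  N6 x:[21,77/3] y:[83/3,94/3] z:[100/3,110/3] -> miss, prune
  N10 x:[52/3,80/3] y:[24,83/3] z:[24,103/3] -> hit [24,80/3], descend [4, 8, 12]
    N4 x:[74/3,80/3] y:[24,77/3] z:[24,77/3] -> hit [74/3,77/3] leaf, test {P4@t=74/3}
    N8 x:[18,20] y:[26,83/3] z:[86/3,30] -> miss, prune
    N12 x:[52/3,56/3] y:[80/3,27] z:[97/3,103/3] -> miss, prune
  N14 x:[27,86/3] y:[86/3,92/3] z:[104/3,110/3] -> miss, prune

11 AABB tests over nodes [0, 2, 7, 9, 13, 6, 10, 4, 8, 12, 14]; 2 leaves entered; closest P4.

== RESULT ==
[0, 2, 7, 9, 13, 6, 10, 4, 8, 12, 14]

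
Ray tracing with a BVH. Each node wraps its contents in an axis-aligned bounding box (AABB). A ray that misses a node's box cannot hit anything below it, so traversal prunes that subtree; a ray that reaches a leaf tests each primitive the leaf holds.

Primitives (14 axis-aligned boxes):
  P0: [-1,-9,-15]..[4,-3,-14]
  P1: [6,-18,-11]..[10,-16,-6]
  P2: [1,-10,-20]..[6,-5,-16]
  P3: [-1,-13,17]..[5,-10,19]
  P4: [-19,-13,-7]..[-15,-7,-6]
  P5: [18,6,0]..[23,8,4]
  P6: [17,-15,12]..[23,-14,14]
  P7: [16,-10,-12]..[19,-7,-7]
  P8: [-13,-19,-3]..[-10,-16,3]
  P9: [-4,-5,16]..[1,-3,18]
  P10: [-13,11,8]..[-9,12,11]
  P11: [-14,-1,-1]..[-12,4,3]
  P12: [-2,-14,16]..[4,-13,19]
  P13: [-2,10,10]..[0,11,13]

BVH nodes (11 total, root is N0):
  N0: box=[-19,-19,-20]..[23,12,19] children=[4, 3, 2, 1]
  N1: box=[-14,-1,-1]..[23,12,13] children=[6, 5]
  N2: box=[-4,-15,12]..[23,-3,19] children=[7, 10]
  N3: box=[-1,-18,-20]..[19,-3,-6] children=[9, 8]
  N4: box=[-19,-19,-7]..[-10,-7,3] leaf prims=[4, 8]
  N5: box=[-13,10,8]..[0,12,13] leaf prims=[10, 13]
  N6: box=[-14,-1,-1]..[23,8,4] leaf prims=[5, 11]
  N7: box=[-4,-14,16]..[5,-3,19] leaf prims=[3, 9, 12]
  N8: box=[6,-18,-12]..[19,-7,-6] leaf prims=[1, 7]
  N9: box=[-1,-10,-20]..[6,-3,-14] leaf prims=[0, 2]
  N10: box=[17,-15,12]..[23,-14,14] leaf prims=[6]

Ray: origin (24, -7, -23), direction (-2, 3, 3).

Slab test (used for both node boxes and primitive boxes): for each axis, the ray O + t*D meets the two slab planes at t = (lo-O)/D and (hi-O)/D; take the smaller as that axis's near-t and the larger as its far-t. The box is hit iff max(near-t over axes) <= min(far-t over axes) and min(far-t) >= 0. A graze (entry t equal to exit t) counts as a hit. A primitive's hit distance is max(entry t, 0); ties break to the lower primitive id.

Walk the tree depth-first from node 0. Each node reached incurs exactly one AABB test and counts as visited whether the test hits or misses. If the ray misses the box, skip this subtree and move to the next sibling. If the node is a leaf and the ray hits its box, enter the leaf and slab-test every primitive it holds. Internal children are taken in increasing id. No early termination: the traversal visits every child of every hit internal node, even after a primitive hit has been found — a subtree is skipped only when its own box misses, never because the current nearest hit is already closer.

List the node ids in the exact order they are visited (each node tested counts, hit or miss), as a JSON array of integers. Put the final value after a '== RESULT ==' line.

Traverse from the root:
N0 x:[1/2,43/2] y:[-4,19/3] z:[1,14] -> hit [1,19/3], descend [1, 2, 3, 4]
  N1 x:[1/2,19] y:[2,19/3] z:[22/3,12] -> miss, prune
  N2 x:[1/2,14] y:[-8/3,4/3] z:[35/3,14] -> miss, prune
  N3 x:[5/2,25/2] y:[-11/3,4/3] z:[1,17/3] -> miss, prune
  N4 x:[17,43/2] y:[-4,0] z:[16/3,26/3] -> miss, prune

Visited [0, 1, 2, 3, 4]. Tests: 5 box, 0 leaf. Nearest: miss.

== RESULT ==
[0, 1, 2, 3, 4]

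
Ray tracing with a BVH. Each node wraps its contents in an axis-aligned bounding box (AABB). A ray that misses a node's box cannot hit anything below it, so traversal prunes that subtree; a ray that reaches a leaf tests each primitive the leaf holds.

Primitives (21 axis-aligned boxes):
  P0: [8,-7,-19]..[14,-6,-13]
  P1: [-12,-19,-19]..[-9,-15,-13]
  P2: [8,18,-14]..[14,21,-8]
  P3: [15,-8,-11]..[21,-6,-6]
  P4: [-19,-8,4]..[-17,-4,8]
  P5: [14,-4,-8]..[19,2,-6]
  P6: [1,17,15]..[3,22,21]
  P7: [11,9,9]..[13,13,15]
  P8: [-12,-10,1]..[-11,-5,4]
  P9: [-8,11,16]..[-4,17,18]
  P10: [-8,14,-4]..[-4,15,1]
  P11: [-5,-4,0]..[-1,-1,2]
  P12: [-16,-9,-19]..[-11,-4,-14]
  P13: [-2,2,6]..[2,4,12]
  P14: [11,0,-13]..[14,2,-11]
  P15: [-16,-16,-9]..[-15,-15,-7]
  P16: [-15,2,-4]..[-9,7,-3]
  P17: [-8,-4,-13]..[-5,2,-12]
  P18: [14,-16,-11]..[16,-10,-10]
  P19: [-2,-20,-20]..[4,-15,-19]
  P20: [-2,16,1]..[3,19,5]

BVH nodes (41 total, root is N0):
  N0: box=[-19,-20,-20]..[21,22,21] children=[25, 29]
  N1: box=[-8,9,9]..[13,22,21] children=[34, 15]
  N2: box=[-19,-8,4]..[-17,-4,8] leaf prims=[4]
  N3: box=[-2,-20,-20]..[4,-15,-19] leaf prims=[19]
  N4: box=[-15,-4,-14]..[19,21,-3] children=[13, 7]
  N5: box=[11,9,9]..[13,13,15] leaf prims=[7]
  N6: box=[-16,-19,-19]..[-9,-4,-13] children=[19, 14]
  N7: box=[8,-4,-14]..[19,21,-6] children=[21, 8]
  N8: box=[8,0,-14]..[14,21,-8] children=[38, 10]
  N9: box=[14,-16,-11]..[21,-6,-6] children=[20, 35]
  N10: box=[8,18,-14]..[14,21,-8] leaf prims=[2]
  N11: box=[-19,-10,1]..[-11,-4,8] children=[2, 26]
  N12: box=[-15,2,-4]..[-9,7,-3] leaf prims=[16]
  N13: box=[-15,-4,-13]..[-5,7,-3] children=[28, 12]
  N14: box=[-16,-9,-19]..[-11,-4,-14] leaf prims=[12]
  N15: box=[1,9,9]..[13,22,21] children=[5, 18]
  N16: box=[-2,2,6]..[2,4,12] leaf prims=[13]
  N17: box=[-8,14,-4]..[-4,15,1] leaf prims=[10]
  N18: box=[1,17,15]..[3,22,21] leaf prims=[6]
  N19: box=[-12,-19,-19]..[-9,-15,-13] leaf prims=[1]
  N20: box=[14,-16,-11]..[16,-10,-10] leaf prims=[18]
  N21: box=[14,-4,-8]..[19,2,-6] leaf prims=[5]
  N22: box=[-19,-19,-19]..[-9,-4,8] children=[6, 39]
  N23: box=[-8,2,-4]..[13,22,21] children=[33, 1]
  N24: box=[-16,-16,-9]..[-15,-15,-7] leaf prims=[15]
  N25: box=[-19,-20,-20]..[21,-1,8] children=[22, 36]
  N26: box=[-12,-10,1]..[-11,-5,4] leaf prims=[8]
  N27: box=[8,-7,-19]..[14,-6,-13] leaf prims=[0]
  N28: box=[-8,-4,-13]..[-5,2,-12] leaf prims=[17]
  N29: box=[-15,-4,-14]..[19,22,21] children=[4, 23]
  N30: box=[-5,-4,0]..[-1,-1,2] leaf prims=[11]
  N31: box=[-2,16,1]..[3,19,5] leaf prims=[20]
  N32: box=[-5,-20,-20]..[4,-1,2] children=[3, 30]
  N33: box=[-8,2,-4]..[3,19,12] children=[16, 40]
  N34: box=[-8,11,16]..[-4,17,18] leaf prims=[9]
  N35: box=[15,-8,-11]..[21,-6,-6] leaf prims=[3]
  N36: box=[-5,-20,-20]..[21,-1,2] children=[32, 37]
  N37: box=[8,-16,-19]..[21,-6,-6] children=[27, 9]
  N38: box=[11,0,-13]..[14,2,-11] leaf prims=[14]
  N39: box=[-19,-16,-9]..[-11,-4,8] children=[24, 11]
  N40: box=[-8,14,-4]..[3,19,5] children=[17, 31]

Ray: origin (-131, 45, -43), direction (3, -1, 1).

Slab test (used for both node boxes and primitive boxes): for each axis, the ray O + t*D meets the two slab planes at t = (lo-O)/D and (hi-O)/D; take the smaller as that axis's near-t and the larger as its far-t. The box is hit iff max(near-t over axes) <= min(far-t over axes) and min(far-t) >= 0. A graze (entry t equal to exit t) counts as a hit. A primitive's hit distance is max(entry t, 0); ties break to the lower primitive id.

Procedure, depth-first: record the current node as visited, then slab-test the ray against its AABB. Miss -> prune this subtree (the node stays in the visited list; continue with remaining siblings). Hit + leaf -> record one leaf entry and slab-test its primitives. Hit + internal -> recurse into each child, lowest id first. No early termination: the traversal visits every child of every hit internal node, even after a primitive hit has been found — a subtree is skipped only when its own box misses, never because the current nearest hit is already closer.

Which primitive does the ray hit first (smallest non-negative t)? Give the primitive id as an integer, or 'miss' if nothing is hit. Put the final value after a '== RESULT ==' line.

Walk:
N0 x:[112/3,152/3] y:[23,65] z:[23,64] -> hit [112/3,152/3], descend [25, 29]
  N25 x:[112/3,152/3] y:[46,65] z:[23,51] -> hit [46,152/3], descend [22, 36]
    N22 x:[112/3,122/3] y:[49,64] z:[24,51] -> miss, prune
    N36 x:[42,152/3] y:[46,65] z:[23,45] -> miss, prune
  N29 x:[116/3,50] y:[23,49] z:[29,64] -> hit [116/3,49], descend [4, 23]
    N4 x:[116/3,50] y:[24,49] z:[29,40] -> hit [116/3,40], descend [7, 13]
      N7 x:[139/3,50] y:[24,49] z:[29,37] -> miss, prune
      N13 x:[116/3,42] y:[38,49] z:[30,40] -> hit [116/3,40], descend [12, 28]
        N12 x:[116/3,122/3] y:[38,43] z:[39,40] -> hit [39,40] leaf, test {P16@t=39}
        N28 x:[41,42] y:[43,49] z:[30,31] -> miss, prune
    N23 x:[41,48] y:[23,43] z:[39,64] -> hit [41,43], descend [1, 33]
      N1 x:[41,48] y:[23,36] z:[52,64] -> miss, prune
      N33 x:[41,134/3] y:[26,43] z:[39,55] -> hit [41,43], descend [16, 40]
        N16 x:[43,133/3] y:[41,43] z:[49,55] -> miss, prune
        N40 x:[41,134/3] y:[26,31] z:[39,48] -> miss, prune

order=[0, 25, 22, 36, 29, 4, 7, 13, 12, 28, 23, 1, 33, 16, 40]  |boxes|=15  |leaves|=1  hit=P16

== RESULT ==
16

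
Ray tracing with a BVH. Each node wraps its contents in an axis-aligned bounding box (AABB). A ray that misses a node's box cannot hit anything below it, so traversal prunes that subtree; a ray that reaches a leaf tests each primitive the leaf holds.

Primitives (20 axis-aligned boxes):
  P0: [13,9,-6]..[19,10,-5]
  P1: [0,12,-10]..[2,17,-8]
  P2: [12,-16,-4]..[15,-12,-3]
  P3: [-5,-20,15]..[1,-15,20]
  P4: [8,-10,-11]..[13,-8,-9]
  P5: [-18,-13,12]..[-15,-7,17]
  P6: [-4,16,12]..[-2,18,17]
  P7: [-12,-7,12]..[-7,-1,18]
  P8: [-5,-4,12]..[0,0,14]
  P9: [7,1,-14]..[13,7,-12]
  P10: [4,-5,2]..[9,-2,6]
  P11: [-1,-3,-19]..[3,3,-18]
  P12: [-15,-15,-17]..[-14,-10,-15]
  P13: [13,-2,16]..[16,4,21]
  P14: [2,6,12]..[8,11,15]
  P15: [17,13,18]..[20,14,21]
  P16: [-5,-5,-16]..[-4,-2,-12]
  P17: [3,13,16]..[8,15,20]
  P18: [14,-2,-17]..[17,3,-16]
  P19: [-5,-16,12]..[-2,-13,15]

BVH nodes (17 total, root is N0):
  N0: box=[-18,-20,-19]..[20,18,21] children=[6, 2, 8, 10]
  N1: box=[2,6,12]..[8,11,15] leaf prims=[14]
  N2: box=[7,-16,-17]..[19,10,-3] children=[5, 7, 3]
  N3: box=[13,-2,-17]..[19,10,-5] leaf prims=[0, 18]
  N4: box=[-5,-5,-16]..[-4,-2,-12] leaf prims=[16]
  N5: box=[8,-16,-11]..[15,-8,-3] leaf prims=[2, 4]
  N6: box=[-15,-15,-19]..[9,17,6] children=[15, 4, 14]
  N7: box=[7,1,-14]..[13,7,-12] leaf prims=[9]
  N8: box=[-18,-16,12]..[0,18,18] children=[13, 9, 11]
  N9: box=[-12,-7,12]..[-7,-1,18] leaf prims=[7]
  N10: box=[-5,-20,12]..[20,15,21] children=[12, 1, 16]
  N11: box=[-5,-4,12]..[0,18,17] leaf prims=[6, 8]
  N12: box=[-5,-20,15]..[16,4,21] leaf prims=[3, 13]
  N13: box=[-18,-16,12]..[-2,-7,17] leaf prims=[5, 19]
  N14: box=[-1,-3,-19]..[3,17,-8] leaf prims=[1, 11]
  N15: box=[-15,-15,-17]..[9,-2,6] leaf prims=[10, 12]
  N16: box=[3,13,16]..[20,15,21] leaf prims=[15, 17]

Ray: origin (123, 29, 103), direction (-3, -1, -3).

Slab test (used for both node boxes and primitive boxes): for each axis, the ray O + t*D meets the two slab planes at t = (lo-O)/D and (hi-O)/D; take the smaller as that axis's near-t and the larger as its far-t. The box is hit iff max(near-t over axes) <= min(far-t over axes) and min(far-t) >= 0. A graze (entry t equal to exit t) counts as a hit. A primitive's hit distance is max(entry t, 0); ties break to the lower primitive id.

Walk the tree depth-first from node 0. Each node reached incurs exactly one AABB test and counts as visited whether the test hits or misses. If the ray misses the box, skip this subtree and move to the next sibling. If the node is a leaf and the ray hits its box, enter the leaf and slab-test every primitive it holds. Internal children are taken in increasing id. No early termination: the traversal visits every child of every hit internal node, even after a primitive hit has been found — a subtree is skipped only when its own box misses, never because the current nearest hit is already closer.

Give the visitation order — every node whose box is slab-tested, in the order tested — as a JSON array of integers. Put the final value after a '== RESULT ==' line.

Walk:
N0 x:[103/3,47] y:[11,49] z:[82/3,122/3] -> hit [103/3,122/3], descend [2, 6, 8, 10]
  N2 x:[104/3,116/3] y:[19,45] z:[106/3,40] -> hit [106/3,116/3], descend [3, 5, 7]
    N3 x:[104/3,110/3] y:[19,31] z:[36,40] -> miss, prune
    N5 x:[36,115/3] y:[37,45] z:[106/3,38] -> hit [37,38] leaf, test {P2(miss), P4@t=112/3}
    N7 x:[110/3,116/3] y:[22,28] z:[115/3,39] -> miss, prune
  N6 x:[38,46] y:[12,44] z:[97/3,122/3] -> hit [38,122/3], descend [4, 14, 15]
    N4 x:[127/3,128/3] y:[31,34] z:[115/3,119/3] -> miss, prune
    N14 x:[40,124/3] y:[12,32] z:[37,122/3] -> miss, prune
    N15 x:[38,46] y:[31,44] z:[97/3,40] -> hit [38,40] leaf, test {P10(miss), P12(miss)}
  N8 x:[41,47] y:[11,45] z:[85/3,91/3] -> miss, prune
  N10 x:[103/3,128/3] y:[14,49] z:[82/3,91/3] -> miss, prune

order=[0, 2, 3, 5, 7, 6, 4, 14, 15, 8, 10]  |boxes|=11  |leaves|=2  hit=P4

== RESULT ==
[0, 2, 3, 5, 7, 6, 4, 14, 15, 8, 10]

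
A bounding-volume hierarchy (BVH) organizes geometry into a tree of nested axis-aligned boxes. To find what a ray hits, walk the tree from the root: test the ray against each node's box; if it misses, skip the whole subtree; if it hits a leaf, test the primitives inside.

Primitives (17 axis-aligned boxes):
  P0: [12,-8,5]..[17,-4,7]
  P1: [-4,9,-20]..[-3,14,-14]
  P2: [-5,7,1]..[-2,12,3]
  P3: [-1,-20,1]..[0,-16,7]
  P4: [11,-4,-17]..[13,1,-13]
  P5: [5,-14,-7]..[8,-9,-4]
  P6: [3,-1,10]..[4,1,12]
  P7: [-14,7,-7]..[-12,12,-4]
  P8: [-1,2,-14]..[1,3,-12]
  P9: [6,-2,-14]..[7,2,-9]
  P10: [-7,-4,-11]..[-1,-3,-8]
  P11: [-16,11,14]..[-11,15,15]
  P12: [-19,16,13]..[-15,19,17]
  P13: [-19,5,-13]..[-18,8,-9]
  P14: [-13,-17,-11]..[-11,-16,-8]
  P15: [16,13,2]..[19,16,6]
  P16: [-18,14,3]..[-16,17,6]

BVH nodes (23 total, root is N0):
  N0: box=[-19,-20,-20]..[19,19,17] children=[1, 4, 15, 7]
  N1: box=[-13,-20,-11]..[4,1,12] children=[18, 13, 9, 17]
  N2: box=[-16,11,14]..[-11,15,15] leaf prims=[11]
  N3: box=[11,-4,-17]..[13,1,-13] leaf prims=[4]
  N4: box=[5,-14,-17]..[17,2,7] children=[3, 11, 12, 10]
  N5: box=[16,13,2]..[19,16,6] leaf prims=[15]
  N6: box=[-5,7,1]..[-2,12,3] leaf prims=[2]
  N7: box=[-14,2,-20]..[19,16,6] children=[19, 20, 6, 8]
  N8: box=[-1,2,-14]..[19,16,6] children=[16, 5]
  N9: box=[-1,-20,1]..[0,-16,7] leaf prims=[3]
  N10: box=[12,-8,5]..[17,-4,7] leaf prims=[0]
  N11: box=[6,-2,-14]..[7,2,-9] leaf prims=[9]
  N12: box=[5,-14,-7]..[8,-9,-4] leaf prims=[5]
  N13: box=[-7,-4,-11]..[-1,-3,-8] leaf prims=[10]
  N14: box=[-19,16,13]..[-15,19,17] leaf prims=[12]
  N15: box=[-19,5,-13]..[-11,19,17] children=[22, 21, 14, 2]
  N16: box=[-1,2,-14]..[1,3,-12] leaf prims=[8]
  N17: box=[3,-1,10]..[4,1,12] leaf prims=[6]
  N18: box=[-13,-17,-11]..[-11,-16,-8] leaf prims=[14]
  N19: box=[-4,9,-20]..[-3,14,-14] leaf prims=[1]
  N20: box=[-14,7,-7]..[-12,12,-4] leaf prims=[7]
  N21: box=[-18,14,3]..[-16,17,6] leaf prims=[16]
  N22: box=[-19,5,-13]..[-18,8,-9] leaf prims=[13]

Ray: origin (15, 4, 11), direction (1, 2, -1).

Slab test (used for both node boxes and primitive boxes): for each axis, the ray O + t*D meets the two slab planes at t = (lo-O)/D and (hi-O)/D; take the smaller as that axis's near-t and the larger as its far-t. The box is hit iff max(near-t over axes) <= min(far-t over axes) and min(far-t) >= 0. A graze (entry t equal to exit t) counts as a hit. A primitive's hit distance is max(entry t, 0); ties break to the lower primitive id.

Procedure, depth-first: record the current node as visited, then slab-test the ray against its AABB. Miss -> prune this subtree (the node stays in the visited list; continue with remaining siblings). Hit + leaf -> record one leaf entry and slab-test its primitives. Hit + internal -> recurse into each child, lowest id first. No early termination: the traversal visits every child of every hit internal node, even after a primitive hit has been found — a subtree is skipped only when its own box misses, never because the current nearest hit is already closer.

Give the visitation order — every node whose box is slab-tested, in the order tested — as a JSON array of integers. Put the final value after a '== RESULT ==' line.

Walk:
N0 x:[-34,4] y:[-12,15/2] z:[-6,31] -> hit [-6,4], descend [1, 4, 7, 15]
  N1 x:[-28,-11] y:[-12,-3/2] z:[-1,22] -> miss, prune
  N4 x:[-10,2] y:[-9,-1] z:[4,28] -> miss, prune
  N7 x:[-29,4] y:[-1,6] z:[5,31] -> miss, prune
  N15 x:[-34,-26] y:[1/2,15/2] z:[-6,24] -> miss, prune

5 AABB tests over nodes [0, 1, 4, 7, 15]; 0 leaves entered; closest miss.

== RESULT ==
[0, 1, 4, 7, 15]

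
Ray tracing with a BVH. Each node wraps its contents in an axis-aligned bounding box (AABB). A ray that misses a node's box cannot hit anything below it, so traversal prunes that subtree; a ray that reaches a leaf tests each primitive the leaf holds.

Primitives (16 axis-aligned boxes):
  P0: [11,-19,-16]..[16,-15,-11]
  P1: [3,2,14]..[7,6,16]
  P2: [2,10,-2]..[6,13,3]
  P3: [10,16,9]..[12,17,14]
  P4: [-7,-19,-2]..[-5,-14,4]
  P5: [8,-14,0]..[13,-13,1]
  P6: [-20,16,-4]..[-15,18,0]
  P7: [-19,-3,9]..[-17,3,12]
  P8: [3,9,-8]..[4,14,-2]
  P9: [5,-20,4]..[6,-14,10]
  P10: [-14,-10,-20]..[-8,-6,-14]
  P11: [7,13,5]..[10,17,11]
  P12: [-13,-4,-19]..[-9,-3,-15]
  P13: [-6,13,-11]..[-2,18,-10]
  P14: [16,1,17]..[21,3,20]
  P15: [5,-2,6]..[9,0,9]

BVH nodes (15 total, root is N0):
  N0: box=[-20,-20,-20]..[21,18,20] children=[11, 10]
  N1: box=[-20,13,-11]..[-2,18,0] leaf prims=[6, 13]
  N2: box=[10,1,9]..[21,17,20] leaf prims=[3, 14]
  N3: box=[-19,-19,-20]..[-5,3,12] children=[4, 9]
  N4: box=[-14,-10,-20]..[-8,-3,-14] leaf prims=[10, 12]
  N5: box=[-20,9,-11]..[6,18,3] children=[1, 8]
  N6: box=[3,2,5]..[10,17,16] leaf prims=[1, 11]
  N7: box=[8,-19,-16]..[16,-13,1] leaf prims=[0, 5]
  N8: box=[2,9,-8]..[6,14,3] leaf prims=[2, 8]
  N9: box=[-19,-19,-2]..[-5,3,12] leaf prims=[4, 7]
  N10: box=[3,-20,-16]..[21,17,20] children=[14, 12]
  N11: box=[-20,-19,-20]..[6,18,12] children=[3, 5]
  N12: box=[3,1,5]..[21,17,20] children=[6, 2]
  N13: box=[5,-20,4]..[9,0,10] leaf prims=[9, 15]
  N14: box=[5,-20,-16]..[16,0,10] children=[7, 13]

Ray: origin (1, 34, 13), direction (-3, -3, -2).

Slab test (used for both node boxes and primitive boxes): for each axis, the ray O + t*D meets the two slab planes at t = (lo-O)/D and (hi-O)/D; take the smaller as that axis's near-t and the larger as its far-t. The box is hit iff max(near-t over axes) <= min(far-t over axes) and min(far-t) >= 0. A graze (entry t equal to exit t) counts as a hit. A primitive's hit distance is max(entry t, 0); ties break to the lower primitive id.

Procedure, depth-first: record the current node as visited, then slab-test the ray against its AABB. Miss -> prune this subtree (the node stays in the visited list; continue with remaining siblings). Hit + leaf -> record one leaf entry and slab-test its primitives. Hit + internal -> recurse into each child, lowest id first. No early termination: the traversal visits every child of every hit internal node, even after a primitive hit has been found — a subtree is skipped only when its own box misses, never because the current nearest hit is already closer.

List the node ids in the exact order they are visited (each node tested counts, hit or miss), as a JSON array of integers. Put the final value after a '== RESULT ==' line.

Walk:
N0 x:[-20/3,7] y:[16/3,18] z:[-7/2,33/2] -> hit [16/3,7], descend [10, 11]
  N10 x:[-20/3,-2/3] y:[17/3,18] z:[-7/2,29/2] -> miss, prune
  N11 x:[-5/3,7] y:[16/3,53/3] z:[1/2,33/2] -> hit [16/3,7], descend [3, 5]
    N3 x:[2,20/3] y:[31/3,53/3] z:[1/2,33/2] -> miss, prune
    N5 x:[-5/3,7] y:[16/3,25/3] z:[5,12] -> hit [16/3,7], descend [1, 8]
      N1 x:[1,7] y:[16/3,7] z:[13/2,12] -> hit [13/2,7] leaf, test {P6(miss), P13(miss)}
      N8 x:[-5/3,-1/3] y:[20/3,25/3] z:[5,21/2] -> miss, prune

Visited [0, 10, 11, 3, 5, 1, 8]. Tests: 7 box, 1 leaf. Nearest: miss.

== RESULT ==
[0, 10, 11, 3, 5, 1, 8]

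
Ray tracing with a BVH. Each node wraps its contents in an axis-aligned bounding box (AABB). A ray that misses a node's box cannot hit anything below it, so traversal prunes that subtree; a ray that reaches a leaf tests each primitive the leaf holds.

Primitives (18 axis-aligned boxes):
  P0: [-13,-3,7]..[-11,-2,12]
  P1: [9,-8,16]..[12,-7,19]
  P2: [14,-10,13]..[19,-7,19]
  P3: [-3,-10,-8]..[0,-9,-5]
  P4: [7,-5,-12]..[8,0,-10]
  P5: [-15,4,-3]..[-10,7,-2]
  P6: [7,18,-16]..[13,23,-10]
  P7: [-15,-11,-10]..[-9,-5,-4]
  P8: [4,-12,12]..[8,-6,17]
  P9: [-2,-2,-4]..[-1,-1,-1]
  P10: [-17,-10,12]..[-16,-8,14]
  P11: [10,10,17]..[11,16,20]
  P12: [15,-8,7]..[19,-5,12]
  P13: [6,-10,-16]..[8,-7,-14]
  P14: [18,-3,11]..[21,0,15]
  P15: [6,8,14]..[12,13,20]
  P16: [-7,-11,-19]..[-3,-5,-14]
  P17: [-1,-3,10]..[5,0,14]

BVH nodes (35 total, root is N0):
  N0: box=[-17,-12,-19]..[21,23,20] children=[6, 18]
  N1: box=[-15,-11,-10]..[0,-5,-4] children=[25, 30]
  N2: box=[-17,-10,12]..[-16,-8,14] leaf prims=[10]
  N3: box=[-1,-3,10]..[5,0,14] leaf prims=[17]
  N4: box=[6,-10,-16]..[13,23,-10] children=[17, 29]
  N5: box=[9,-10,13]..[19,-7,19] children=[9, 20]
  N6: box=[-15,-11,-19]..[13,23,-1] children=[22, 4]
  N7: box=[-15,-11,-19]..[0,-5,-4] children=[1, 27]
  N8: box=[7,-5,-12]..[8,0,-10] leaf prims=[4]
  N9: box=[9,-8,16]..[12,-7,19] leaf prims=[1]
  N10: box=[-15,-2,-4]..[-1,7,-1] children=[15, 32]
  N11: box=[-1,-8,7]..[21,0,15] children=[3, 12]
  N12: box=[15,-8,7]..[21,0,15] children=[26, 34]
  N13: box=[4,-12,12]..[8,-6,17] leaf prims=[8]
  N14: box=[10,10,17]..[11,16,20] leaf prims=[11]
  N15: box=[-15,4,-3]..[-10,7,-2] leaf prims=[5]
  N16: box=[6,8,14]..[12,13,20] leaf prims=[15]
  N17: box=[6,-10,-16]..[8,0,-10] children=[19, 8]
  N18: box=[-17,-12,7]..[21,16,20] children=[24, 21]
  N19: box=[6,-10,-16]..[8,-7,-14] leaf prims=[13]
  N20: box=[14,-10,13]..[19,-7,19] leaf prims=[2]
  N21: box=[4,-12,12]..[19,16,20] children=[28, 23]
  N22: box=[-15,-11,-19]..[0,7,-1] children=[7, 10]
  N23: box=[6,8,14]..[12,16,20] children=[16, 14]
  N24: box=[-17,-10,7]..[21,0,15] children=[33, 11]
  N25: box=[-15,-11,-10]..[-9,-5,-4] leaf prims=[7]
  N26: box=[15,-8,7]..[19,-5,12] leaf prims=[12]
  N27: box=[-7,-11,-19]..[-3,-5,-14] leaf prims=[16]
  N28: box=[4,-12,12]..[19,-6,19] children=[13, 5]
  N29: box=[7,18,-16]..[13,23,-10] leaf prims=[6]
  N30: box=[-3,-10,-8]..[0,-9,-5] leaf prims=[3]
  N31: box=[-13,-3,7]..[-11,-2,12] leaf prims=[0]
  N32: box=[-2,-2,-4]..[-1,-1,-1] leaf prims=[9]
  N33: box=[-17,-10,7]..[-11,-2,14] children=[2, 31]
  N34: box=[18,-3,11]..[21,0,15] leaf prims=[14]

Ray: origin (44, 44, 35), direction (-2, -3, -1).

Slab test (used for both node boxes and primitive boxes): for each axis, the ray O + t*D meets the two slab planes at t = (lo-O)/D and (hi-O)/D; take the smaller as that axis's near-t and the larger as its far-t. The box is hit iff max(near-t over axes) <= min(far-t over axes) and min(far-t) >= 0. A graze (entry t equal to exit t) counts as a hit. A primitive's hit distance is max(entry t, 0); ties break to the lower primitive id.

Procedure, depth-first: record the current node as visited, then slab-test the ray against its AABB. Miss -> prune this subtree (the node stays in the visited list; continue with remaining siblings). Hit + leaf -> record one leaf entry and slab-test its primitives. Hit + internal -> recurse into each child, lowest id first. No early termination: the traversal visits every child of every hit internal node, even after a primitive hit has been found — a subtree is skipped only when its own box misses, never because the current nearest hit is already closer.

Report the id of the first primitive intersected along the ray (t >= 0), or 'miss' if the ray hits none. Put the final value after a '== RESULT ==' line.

Trace the traversal:
N0 x:[23/2,61/2] y:[7,56/3] z:[15,54] -> hit [15,56/3], descend [6, 18]
  N6 x:[31/2,59/2] y:[7,55/3] z:[36,54] -> miss, prune
  N18 x:[23/2,61/2] y:[28/3,56/3] z:[15,28] -> hit [15,56/3], descend [21, 24]
    N21 x:[25/2,20] y:[28/3,56/3] z:[15,23] -> hit [15,56/3], descend [23, 28]
      N23 x:[16,19] y:[28/3,12] z:[15,21] -> miss, prune
      N28 x:[25/2,20] y:[50/3,56/3] z:[16,23] -> hit [50/3,56/3], descend [5, 13]
        N5 x:[25/2,35/2] y:[17,18] z:[16,22] -> hit [17,35/2], descend [9, 20]
          N9 x:[16,35/2] y:[17,52/3] z:[16,19] -> hit [17,52/3] leaf, test {P1@t=17}
          N20 x:[25/2,15] y:[17,18] z:[16,22] -> miss, prune
        N13 x:[18,20] y:[50/3,56/3] z:[18,23] -> hit [18,56/3] leaf, test {P8@t=18}
    N24 x:[23/2,61/2] y:[44/3,18] z:[20,28] -> miss, prune

Visited [0, 6, 18, 21, 23, 28, 5, 9, 20, 13, 24]. Tests: 11 box, 2 leaf. Nearest: P1.

== RESULT ==
1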